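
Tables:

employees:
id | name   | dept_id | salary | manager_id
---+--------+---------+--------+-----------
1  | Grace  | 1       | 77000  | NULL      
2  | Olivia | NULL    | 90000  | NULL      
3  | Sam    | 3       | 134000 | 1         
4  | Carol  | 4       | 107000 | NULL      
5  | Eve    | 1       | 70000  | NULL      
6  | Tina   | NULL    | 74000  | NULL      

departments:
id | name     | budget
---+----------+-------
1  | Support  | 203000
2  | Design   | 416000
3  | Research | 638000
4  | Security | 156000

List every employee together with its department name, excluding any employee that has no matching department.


INNER JOIN keeps only employees rows whose dept_id matches an id in departments. Walk through each employee:
  - employee 1 (Grace): dept_id=1 -> matches Support
  - employee 2 (Olivia): dept_id=NULL, no match -> dropped
  - employee 3 (Sam): dept_id=3 -> matches Research
  - employee 4 (Carol): dept_id=4 -> matches Security
  - employee 5 (Eve): dept_id=1 -> matches Support
  - employee 6 (Tina): dept_id=NULL, no match -> dropped
So 2 of 6 rows are dropped.

SQL:
SELECT a.name, b.name AS department
FROM employees a
INNER JOIN departments b ON a.dept_id = b.id

Result:
name  | department
------+-----------
Grace | Support   
Sam   | Research  
Carol | Security  
Eve   | Support   


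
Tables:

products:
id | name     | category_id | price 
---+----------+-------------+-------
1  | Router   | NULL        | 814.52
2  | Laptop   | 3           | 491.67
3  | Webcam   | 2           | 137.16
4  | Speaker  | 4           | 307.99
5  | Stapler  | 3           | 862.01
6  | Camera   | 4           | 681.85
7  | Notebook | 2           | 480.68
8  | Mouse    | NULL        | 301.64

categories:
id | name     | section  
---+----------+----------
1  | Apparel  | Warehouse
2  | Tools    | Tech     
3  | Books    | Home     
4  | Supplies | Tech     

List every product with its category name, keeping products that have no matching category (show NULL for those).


LEFT JOIN keeps every row from products (the left table); where category_id has no match in categories, the category columns become NULL. Walk through each product:
  - product 1 (Router): category_id=NULL, no match -> kept with NULL
  - product 2 (Laptop): category_id=3 -> matches Books
  - product 3 (Webcam): category_id=2 -> matches Tools
  - product 4 (Speaker): category_id=4 -> matches Supplies
  - product 5 (Stapler): category_id=3 -> matches Books
  - product 6 (Camera): category_id=4 -> matches Supplies
  - product 7 (Notebook): category_id=2 -> matches Tools
  - product 8 (Mouse): category_id=NULL, no match -> kept with NULL
All 8 rows appear; 2 have NULL category.

SQL:
SELECT a.name, b.name AS category
FROM products a
LEFT JOIN categories b ON a.category_id = b.id

Result:
name     | category
---------+---------
Router   | NULL    
Laptop   | Books   
Webcam   | Tools   
Speaker  | Supplies
Stapler  | Books   
Camera   | Supplies
Notebook | Tools   
Mouse    | NULL    


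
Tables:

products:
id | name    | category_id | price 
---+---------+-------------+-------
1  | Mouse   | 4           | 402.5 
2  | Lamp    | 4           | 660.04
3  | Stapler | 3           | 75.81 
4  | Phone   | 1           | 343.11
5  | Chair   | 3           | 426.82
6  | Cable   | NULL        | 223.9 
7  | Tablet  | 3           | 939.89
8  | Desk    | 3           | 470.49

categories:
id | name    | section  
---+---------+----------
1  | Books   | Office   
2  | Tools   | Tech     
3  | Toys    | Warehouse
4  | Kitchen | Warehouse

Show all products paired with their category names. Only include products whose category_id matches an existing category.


INNER JOIN keeps only products rows whose category_id matches an id in categories. Walk through each product:
  - product 1 (Mouse): category_id=4 -> matches Kitchen
  - product 2 (Lamp): category_id=4 -> matches Kitchen
  - product 3 (Stapler): category_id=3 -> matches Toys
  - product 4 (Phone): category_id=1 -> matches Books
  - product 5 (Chair): category_id=3 -> matches Toys
  - product 6 (Cable): category_id=NULL, no match -> dropped
  - product 7 (Tablet): category_id=3 -> matches Toys
  - product 8 (Desk): category_id=3 -> matches Toys
So 1 of 8 rows is dropped.

SQL:
SELECT a.name, b.name AS category
FROM products a
INNER JOIN categories b ON a.category_id = b.id

Result:
name    | category
--------+---------
Mouse   | Kitchen 
Lamp    | Kitchen 
Stapler | Toys    
Phone   | Books   
Chair   | Toys    
Tablet  | Toys    
Desk    | Toys    


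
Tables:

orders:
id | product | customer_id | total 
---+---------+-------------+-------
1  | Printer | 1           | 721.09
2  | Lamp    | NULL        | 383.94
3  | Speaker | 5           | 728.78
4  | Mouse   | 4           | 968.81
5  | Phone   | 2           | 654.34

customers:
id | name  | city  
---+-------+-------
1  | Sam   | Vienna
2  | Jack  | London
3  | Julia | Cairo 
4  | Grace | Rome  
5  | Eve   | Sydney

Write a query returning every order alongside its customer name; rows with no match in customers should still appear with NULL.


LEFT JOIN keeps every row from orders (the left table); where customer_id has no match in customers, the customer columns become NULL. Walk through each order:
  - order 1 (Printer): customer_id=1 -> matches Sam
  - order 2 (Lamp): customer_id=NULL, no match -> kept with NULL
  - order 3 (Speaker): customer_id=5 -> matches Eve
  - order 4 (Mouse): customer_id=4 -> matches Grace
  - order 5 (Phone): customer_id=2 -> matches Jack
All 5 rows appear; 1 has NULL customer.

SQL:
SELECT a.product, b.name AS customer
FROM orders a
LEFT JOIN customers b ON a.customer_id = b.id

Result:
product | customer
--------+---------
Printer | Sam     
Lamp    | NULL    
Speaker | Eve     
Mouse   | Grace   
Phone   | Jack    


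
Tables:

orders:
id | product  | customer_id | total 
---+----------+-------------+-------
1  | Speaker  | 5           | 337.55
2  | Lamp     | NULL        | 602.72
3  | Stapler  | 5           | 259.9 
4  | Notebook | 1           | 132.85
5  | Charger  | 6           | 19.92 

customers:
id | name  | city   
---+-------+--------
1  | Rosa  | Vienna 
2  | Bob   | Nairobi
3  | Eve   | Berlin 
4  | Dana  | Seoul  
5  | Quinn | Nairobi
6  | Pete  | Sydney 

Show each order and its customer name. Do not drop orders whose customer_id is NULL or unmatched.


LEFT JOIN keeps every row from orders (the left table); where customer_id has no match in customers, the customer columns become NULL. Walk through each order:
  - order 1 (Speaker): customer_id=5 -> matches Quinn
  - order 2 (Lamp): customer_id=NULL, no match -> kept with NULL
  - order 3 (Stapler): customer_id=5 -> matches Quinn
  - order 4 (Notebook): customer_id=1 -> matches Rosa
  - order 5 (Charger): customer_id=6 -> matches Pete
All 5 rows appear; 1 has NULL customer.

SQL:
SELECT a.product, b.name AS customer
FROM orders a
LEFT JOIN customers b ON a.customer_id = b.id

Result:
product  | customer
---------+---------
Speaker  | Quinn   
Lamp     | NULL    
Stapler  | Quinn   
Notebook | Rosa    
Charger  | Pete    


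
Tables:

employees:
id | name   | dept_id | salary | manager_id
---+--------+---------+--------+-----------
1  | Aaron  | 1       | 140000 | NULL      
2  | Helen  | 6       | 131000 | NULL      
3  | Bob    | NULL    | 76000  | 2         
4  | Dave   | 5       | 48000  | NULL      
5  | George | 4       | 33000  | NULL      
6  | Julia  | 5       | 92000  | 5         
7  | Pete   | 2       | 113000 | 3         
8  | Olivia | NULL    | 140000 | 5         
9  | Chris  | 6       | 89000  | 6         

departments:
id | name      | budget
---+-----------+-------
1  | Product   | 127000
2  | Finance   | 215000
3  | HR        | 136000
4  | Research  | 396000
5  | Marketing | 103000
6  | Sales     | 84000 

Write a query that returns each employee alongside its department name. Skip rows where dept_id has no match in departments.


INNER JOIN keeps only employees rows whose dept_id matches an id in departments. Walk through each employee:
  - employee 1 (Aaron): dept_id=1 -> matches Product
  - employee 2 (Helen): dept_id=6 -> matches Sales
  - employee 3 (Bob): dept_id=NULL, no match -> dropped
  - employee 4 (Dave): dept_id=5 -> matches Marketing
  - employee 5 (George): dept_id=4 -> matches Research
  - employee 6 (Julia): dept_id=5 -> matches Marketing
  - employee 7 (Pete): dept_id=2 -> matches Finance
  - employee 8 (Olivia): dept_id=NULL, no match -> dropped
  - employee 9 (Chris): dept_id=6 -> matches Sales
So 2 of 9 rows are dropped.

SQL:
SELECT a.name, b.name AS department
FROM employees a
INNER JOIN departments b ON a.dept_id = b.id

Result:
name   | department
-------+-----------
Aaron  | Product   
Helen  | Sales     
Dave   | Marketing 
George | Research  
Julia  | Marketing 
Pete   | Finance   
Chris  | Sales     


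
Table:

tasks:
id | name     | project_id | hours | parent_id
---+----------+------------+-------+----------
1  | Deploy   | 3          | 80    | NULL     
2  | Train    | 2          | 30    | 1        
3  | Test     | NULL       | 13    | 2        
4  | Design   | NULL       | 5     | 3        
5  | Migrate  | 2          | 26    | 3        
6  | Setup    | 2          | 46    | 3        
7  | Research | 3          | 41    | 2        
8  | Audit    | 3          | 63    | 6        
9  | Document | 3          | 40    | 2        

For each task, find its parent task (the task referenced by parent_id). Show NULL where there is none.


This is a self-join: tasks is joined to a second copy of itself, matching each row's parent_id to another row's id. Use LEFT JOIN so rows with parent_id=NULL are kept.
  - task 1 (Deploy): parent_id=NULL -> NULL
  - task 2 (Train): parent_id=1 -> Deploy
  - task 3 (Test): parent_id=2 -> Train
  - task 4 (Design): parent_id=3 -> Test
  - task 5 (Migrate): parent_id=3 -> Test
  - task 6 (Setup): parent_id=3 -> Test
  - task 7 (Research): parent_id=2 -> Train
  - task 8 (Audit): parent_id=6 -> Setup
  - task 9 (Document): parent_id=2 -> Train

SQL:
SELECT a.name AS item, b.name AS parent
FROM tasks a
LEFT JOIN tasks b ON a.parent_id = b.id

Result:
item     | parent
---------+-------
Deploy   | NULL  
Train    | Deploy
Test     | Train 
Design   | Test  
Migrate  | Test  
Setup    | Test  
Research | Train 
Audit    | Setup 
Document | Train 


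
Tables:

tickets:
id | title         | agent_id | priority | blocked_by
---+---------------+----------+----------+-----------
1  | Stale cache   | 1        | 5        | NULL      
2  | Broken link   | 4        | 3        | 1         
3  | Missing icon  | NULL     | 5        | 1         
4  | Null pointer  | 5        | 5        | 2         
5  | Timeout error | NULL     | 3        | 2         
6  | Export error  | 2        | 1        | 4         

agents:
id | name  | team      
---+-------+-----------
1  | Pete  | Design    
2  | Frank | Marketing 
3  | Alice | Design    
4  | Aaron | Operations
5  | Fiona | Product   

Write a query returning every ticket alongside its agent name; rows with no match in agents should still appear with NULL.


LEFT JOIN keeps every row from tickets (the left table); where agent_id has no match in agents, the agent columns become NULL. Walk through each ticket:
  - ticket 1 (Stale cache): agent_id=1 -> matches Pete
  - ticket 2 (Broken link): agent_id=4 -> matches Aaron
  - ticket 3 (Missing icon): agent_id=NULL, no match -> kept with NULL
  - ticket 4 (Null pointer): agent_id=5 -> matches Fiona
  - ticket 5 (Timeout error): agent_id=NULL, no match -> kept with NULL
  - ticket 6 (Export error): agent_id=2 -> matches Frank
All 6 rows appear; 2 have NULL agent.

SQL:
SELECT a.title, b.name AS agent
FROM tickets a
LEFT JOIN agents b ON a.agent_id = b.id

Result:
title         | agent
--------------+------
Stale cache   | Pete 
Broken link   | Aaron
Missing icon  | NULL 
Null pointer  | Fiona
Timeout error | NULL 
Export error  | Frank


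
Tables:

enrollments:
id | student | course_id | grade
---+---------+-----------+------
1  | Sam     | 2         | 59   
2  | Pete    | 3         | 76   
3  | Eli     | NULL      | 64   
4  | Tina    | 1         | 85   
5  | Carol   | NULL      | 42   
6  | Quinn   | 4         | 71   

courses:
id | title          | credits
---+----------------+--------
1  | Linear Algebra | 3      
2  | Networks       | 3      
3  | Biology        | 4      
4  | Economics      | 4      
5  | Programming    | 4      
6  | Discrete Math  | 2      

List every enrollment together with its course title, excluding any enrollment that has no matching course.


INNER JOIN keeps only enrollments rows whose course_id matches an id in courses. Walk through each enrollment:
  - enrollment 1 (Sam): course_id=2 -> matches Networks
  - enrollment 2 (Pete): course_id=3 -> matches Biology
  - enrollment 3 (Eli): course_id=NULL, no match -> dropped
  - enrollment 4 (Tina): course_id=1 -> matches Linear Algebra
  - enrollment 5 (Carol): course_id=NULL, no match -> dropped
  - enrollment 6 (Quinn): course_id=4 -> matches Economics
So 2 of 6 rows are dropped.

SQL:
SELECT a.student, b.title AS course
FROM enrollments a
INNER JOIN courses b ON a.course_id = b.id

Result:
student | course        
--------+---------------
Sam     | Networks      
Pete    | Biology       
Tina    | Linear Algebra
Quinn   | Economics     


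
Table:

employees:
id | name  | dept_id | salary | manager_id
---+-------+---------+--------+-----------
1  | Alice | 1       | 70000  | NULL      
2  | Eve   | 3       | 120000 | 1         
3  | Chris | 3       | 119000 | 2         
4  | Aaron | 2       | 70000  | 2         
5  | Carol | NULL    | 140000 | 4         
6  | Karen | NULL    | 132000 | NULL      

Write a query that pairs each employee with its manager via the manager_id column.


This is a self-join: employees is joined to a second copy of itself, matching each row's manager_id to another row's id. Use LEFT JOIN so rows with manager_id=NULL are kept.
  - employee 1 (Alice): manager_id=NULL -> NULL
  - employee 2 (Eve): manager_id=1 -> Alice
  - employee 3 (Chris): manager_id=2 -> Eve
  - employee 4 (Aaron): manager_id=2 -> Eve
  - employee 5 (Carol): manager_id=4 -> Aaron
  - employee 6 (Karen): manager_id=NULL -> NULL

SQL:
SELECT a.name AS item, b.name AS manager
FROM employees a
LEFT JOIN employees b ON a.manager_id = b.id

Result:
item  | manager
------+--------
Alice | NULL   
Eve   | Alice  
Chris | Eve    
Aaron | Eve    
Carol | Aaron  
Karen | NULL   


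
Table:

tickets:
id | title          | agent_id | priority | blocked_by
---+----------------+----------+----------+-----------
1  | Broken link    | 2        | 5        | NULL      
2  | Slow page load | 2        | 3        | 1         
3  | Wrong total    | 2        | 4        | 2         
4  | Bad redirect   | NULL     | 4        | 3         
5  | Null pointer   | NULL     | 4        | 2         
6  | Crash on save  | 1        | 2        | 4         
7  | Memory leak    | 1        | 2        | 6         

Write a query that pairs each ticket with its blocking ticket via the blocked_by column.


This is a self-join: tickets is joined to a second copy of itself, matching each row's blocked_by to another row's id. Use LEFT JOIN so rows with blocked_by=NULL are kept.
  - ticket 1 (Broken link): blocked_by=NULL -> NULL
  - ticket 2 (Slow page load): blocked_by=1 -> Broken link
  - ticket 3 (Wrong total): blocked_by=2 -> Slow page load
  - ticket 4 (Bad redirect): blocked_by=3 -> Wrong total
  - ticket 5 (Null pointer): blocked_by=2 -> Slow page load
  - ticket 6 (Crash on save): blocked_by=4 -> Bad redirect
  - ticket 7 (Memory leak): blocked_by=6 -> Crash on save

SQL:
SELECT a.title AS item, b.title AS blocked_by
FROM tickets a
LEFT JOIN tickets b ON a.blocked_by = b.id

Result:
item           | blocked_by    
---------------+---------------
Broken link    | NULL          
Slow page load | Broken link   
Wrong total    | Slow page load
Bad redirect   | Wrong total   
Null pointer   | Slow page load
Crash on save  | Bad redirect  
Memory leak    | Crash on save 


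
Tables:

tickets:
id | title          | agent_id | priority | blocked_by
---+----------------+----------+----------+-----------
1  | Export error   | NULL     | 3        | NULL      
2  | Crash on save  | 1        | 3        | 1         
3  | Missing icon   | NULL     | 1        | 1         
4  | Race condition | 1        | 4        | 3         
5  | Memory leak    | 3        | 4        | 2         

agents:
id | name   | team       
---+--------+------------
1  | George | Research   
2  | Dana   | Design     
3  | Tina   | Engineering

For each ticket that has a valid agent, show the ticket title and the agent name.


INNER JOIN keeps only tickets rows whose agent_id matches an id in agents. Walk through each ticket:
  - ticket 1 (Export error): agent_id=NULL, no match -> dropped
  - ticket 2 (Crash on save): agent_id=1 -> matches George
  - ticket 3 (Missing icon): agent_id=NULL, no match -> dropped
  - ticket 4 (Race condition): agent_id=1 -> matches George
  - ticket 5 (Memory leak): agent_id=3 -> matches Tina
So 2 of 5 rows are dropped.

SQL:
SELECT a.title, b.name AS agent
FROM tickets a
INNER JOIN agents b ON a.agent_id = b.id

Result:
title          | agent 
---------------+-------
Crash on save  | George
Race condition | George
Memory leak    | Tina  


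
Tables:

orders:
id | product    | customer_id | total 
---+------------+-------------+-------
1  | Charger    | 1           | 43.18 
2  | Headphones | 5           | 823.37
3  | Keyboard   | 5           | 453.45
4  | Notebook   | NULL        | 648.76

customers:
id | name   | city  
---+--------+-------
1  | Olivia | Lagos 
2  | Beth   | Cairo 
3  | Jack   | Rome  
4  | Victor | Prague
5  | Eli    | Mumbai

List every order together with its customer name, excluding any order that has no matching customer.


INNER JOIN keeps only orders rows whose customer_id matches an id in customers. Walk through each order:
  - order 1 (Charger): customer_id=1 -> matches Olivia
  - order 2 (Headphones): customer_id=5 -> matches Eli
  - order 3 (Keyboard): customer_id=5 -> matches Eli
  - order 4 (Notebook): customer_id=NULL, no match -> dropped
So 1 of 4 rows is dropped.

SQL:
SELECT a.product, b.name AS customer
FROM orders a
INNER JOIN customers b ON a.customer_id = b.id

Result:
product    | customer
-----------+---------
Charger    | Olivia  
Headphones | Eli     
Keyboard   | Eli     


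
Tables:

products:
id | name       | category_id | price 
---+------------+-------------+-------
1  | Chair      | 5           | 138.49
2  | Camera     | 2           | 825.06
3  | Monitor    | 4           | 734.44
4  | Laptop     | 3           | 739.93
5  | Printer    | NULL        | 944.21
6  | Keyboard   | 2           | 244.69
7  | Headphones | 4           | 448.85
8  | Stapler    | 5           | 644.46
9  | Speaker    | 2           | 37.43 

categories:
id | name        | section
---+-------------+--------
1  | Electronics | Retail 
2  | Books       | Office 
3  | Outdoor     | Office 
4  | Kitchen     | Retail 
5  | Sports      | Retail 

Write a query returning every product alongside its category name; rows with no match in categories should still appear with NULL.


LEFT JOIN keeps every row from products (the left table); where category_id has no match in categories, the category columns become NULL. Walk through each product:
  - product 1 (Chair): category_id=5 -> matches Sports
  - product 2 (Camera): category_id=2 -> matches Books
  - product 3 (Monitor): category_id=4 -> matches Kitchen
  - product 4 (Laptop): category_id=3 -> matches Outdoor
  - product 5 (Printer): category_id=NULL, no match -> kept with NULL
  - product 6 (Keyboard): category_id=2 -> matches Books
  - product 7 (Headphones): category_id=4 -> matches Kitchen
  - product 8 (Stapler): category_id=5 -> matches Sports
  - product 9 (Speaker): category_id=2 -> matches Books
All 9 rows appear; 1 has NULL category.

SQL:
SELECT a.name, b.name AS category
FROM products a
LEFT JOIN categories b ON a.category_id = b.id

Result:
name       | category
-----------+---------
Chair      | Sports  
Camera     | Books   
Monitor    | Kitchen 
Laptop     | Outdoor 
Printer    | NULL    
Keyboard   | Books   
Headphones | Kitchen 
Stapler    | Sports  
Speaker    | Books   


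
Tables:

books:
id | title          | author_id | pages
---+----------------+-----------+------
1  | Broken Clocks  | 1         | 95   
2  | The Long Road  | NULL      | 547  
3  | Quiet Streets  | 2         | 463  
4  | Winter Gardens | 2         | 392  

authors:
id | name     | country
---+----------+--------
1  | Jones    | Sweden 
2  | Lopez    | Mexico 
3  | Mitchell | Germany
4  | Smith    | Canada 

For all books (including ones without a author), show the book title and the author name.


LEFT JOIN keeps every row from books (the left table); where author_id has no match in authors, the author columns become NULL. Walk through each book:
  - book 1 (Broken Clocks): author_id=1 -> matches Jones
  - book 2 (The Long Road): author_id=NULL, no match -> kept with NULL
  - book 3 (Quiet Streets): author_id=2 -> matches Lopez
  - book 4 (Winter Gardens): author_id=2 -> matches Lopez
All 4 rows appear; 1 has NULL author.

SQL:
SELECT a.title, b.name AS author
FROM books a
LEFT JOIN authors b ON a.author_id = b.id

Result:
title          | author
---------------+-------
Broken Clocks  | Jones 
The Long Road  | NULL  
Quiet Streets  | Lopez 
Winter Gardens | Lopez 


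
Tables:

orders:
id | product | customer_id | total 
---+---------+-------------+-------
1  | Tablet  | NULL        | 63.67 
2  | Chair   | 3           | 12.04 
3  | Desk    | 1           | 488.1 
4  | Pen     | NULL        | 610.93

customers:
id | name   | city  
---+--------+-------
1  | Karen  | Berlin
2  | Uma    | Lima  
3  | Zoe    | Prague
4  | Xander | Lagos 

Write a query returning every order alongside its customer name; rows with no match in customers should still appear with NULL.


LEFT JOIN keeps every row from orders (the left table); where customer_id has no match in customers, the customer columns become NULL. Walk through each order:
  - order 1 (Tablet): customer_id=NULL, no match -> kept with NULL
  - order 2 (Chair): customer_id=3 -> matches Zoe
  - order 3 (Desk): customer_id=1 -> matches Karen
  - order 4 (Pen): customer_id=NULL, no match -> kept with NULL
All 4 rows appear; 2 have NULL customer.

SQL:
SELECT a.product, b.name AS customer
FROM orders a
LEFT JOIN customers b ON a.customer_id = b.id

Result:
product | customer
--------+---------
Tablet  | NULL    
Chair   | Zoe     
Desk    | Karen   
Pen     | NULL    


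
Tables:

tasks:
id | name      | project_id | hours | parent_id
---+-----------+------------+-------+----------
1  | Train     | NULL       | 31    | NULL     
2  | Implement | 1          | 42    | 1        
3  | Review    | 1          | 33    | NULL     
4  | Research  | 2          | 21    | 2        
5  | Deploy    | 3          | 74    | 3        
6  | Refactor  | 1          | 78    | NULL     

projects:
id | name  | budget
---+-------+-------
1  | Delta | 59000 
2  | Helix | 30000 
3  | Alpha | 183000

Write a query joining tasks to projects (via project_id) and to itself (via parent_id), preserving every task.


Two LEFT JOINs from the same base table tasks: one to projects via project_id, one to tasks itself via parent_id. Both are LEFT so every task is preserved.
Match against projects:
  - task 1 (Train): project_id=NULL, no match -> kept with NULL
  - task 2 (Implement): project_id=1 -> matches Delta
  - task 3 (Review): project_id=1 -> matches Delta
  - task 4 (Research): project_id=2 -> matches Helix
  - task 5 (Deploy): project_id=3 -> matches Alpha
  - task 6 (Refactor): project_id=1 -> matches Delta
Match against tasks (self):
  - task 1 (Train): parent_id=NULL -> NULL
  - task 2 (Implement): parent_id=1 -> Train
  - task 3 (Review): parent_id=NULL -> NULL
  - task 4 (Research): parent_id=2 -> Implement
  - task 5 (Deploy): parent_id=3 -> Review
  - task 6 (Refactor): parent_id=NULL -> NULL

SQL:
SELECT a.name, b.name AS project, c.name AS parent
FROM tasks a
LEFT JOIN projects b ON a.project_id = b.id
LEFT JOIN tasks c ON a.parent_id = c.id

Result:
name      | project | parent   
----------+---------+----------
Train     | NULL    | NULL     
Implement | Delta   | Train    
Review    | Delta   | NULL     
Research  | Helix   | Implement
Deploy    | Alpha   | Review   
Refactor  | Delta   | NULL     


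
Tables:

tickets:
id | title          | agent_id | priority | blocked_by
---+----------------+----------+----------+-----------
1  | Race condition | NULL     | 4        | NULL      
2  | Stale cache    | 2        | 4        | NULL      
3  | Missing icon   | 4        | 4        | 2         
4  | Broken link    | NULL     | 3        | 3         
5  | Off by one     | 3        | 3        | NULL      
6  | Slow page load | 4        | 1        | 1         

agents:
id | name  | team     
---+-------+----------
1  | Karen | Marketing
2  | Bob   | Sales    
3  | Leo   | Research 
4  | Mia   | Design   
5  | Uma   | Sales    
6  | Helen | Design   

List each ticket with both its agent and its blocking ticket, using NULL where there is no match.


Two LEFT JOINs from the same base table tickets: one to agents via agent_id, one to tickets itself via blocked_by. Both are LEFT so every ticket is preserved.
Match against agents:
  - ticket 1 (Race condition): agent_id=NULL, no match -> kept with NULL
  - ticket 2 (Stale cache): agent_id=2 -> matches Bob
  - ticket 3 (Missing icon): agent_id=4 -> matches Mia
  - ticket 4 (Broken link): agent_id=NULL, no match -> kept with NULL
  - ticket 5 (Off by one): agent_id=3 -> matches Leo
  - ticket 6 (Slow page load): agent_id=4 -> matches Mia
Match against tickets (self):
  - ticket 1 (Race condition): blocked_by=NULL -> NULL
  - ticket 2 (Stale cache): blocked_by=NULL -> NULL
  - ticket 3 (Missing icon): blocked_by=2 -> Stale cache
  - ticket 4 (Broken link): blocked_by=3 -> Missing icon
  - ticket 5 (Off by one): blocked_by=NULL -> NULL
  - ticket 6 (Slow page load): blocked_by=1 -> Race condition

SQL:
SELECT a.title, b.name AS agent, c.title AS blocked_by
FROM tickets a
LEFT JOIN agents b ON a.agent_id = b.id
LEFT JOIN tickets c ON a.blocked_by = c.id

Result:
title          | agent | blocked_by    
---------------+-------+---------------
Race condition | NULL  | NULL          
Stale cache    | Bob   | NULL          
Missing icon   | Mia   | Stale cache   
Broken link    | NULL  | Missing icon  
Off by one     | Leo   | NULL          
Slow page load | Mia   | Race condition


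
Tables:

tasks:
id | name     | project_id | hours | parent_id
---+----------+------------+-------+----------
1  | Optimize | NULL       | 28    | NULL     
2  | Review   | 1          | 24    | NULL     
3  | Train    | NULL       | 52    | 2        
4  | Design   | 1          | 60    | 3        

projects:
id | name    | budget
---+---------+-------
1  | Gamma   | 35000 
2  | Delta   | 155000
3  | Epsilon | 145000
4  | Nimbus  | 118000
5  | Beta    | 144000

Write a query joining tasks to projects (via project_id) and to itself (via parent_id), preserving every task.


Two LEFT JOINs from the same base table tasks: one to projects via project_id, one to tasks itself via parent_id. Both are LEFT so every task is preserved.
Match against projects:
  - task 1 (Optimize): project_id=NULL, no match -> kept with NULL
  - task 2 (Review): project_id=1 -> matches Gamma
  - task 3 (Train): project_id=NULL, no match -> kept with NULL
  - task 4 (Design): project_id=1 -> matches Gamma
Match against tasks (self):
  - task 1 (Optimize): parent_id=NULL -> NULL
  - task 2 (Review): parent_id=NULL -> NULL
  - task 3 (Train): parent_id=2 -> Review
  - task 4 (Design): parent_id=3 -> Train

SQL:
SELECT a.name, b.name AS project, c.name AS parent
FROM tasks a
LEFT JOIN projects b ON a.project_id = b.id
LEFT JOIN tasks c ON a.parent_id = c.id

Result:
name     | project | parent
---------+---------+-------
Optimize | NULL    | NULL  
Review   | Gamma   | NULL  
Train    | NULL    | Review
Design   | Gamma   | Train 


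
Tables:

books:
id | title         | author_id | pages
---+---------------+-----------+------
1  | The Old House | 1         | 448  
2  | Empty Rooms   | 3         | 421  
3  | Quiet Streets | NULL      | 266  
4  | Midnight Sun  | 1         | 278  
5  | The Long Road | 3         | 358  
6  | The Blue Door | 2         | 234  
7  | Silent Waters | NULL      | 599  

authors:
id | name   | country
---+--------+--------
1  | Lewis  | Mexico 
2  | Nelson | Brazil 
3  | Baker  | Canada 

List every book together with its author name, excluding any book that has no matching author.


INNER JOIN keeps only books rows whose author_id matches an id in authors. Walk through each book:
  - book 1 (The Old House): author_id=1 -> matches Lewis
  - book 2 (Empty Rooms): author_id=3 -> matches Baker
  - book 3 (Quiet Streets): author_id=NULL, no match -> dropped
  - book 4 (Midnight Sun): author_id=1 -> matches Lewis
  - book 5 (The Long Road): author_id=3 -> matches Baker
  - book 6 (The Blue Door): author_id=2 -> matches Nelson
  - book 7 (Silent Waters): author_id=NULL, no match -> dropped
So 2 of 7 rows are dropped.

SQL:
SELECT a.title, b.name AS author
FROM books a
INNER JOIN authors b ON a.author_id = b.id

Result:
title         | author
--------------+-------
The Old House | Lewis 
Empty Rooms   | Baker 
Midnight Sun  | Lewis 
The Long Road | Baker 
The Blue Door | Nelson


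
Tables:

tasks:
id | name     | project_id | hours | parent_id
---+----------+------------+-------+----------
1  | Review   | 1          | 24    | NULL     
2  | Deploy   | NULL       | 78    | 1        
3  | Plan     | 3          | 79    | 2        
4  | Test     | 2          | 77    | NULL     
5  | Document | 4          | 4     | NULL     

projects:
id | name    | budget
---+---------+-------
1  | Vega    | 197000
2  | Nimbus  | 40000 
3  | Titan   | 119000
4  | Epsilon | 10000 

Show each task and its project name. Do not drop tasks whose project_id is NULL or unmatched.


LEFT JOIN keeps every row from tasks (the left table); where project_id has no match in projects, the project columns become NULL. Walk through each task:
  - task 1 (Review): project_id=1 -> matches Vega
  - task 2 (Deploy): project_id=NULL, no match -> kept with NULL
  - task 3 (Plan): project_id=3 -> matches Titan
  - task 4 (Test): project_id=2 -> matches Nimbus
  - task 5 (Document): project_id=4 -> matches Epsilon
All 5 rows appear; 1 has NULL project.

SQL:
SELECT a.name, b.name AS project
FROM tasks a
LEFT JOIN projects b ON a.project_id = b.id

Result:
name     | project
---------+--------
Review   | Vega   
Deploy   | NULL   
Plan     | Titan  
Test     | Nimbus 
Document | Epsilon


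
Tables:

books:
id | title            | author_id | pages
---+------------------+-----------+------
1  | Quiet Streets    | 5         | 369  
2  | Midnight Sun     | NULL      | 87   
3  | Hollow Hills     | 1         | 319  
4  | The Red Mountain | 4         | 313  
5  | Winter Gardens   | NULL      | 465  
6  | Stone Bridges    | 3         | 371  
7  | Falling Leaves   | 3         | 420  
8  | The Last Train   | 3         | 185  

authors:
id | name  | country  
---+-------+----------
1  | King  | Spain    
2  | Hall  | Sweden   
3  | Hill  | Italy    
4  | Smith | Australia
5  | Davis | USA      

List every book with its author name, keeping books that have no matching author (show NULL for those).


LEFT JOIN keeps every row from books (the left table); where author_id has no match in authors, the author columns become NULL. Walk through each book:
  - book 1 (Quiet Streets): author_id=5 -> matches Davis
  - book 2 (Midnight Sun): author_id=NULL, no match -> kept with NULL
  - book 3 (Hollow Hills): author_id=1 -> matches King
  - book 4 (The Red Mountain): author_id=4 -> matches Smith
  - book 5 (Winter Gardens): author_id=NULL, no match -> kept with NULL
  - book 6 (Stone Bridges): author_id=3 -> matches Hill
  - book 7 (Falling Leaves): author_id=3 -> matches Hill
  - book 8 (The Last Train): author_id=3 -> matches Hill
All 8 rows appear; 2 have NULL author.

SQL:
SELECT a.title, b.name AS author
FROM books a
LEFT JOIN authors b ON a.author_id = b.id

Result:
title            | author
-----------------+-------
Quiet Streets    | Davis 
Midnight Sun     | NULL  
Hollow Hills     | King  
The Red Mountain | Smith 
Winter Gardens   | NULL  
Stone Bridges    | Hill  
Falling Leaves   | Hill  
The Last Train   | Hill  


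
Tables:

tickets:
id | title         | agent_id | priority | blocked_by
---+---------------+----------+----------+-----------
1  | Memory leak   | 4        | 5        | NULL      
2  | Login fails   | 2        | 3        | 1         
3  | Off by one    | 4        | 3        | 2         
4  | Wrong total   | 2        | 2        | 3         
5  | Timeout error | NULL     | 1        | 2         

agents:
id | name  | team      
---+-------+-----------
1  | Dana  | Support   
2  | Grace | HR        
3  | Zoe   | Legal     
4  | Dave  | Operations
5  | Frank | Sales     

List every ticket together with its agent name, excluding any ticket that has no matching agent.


INNER JOIN keeps only tickets rows whose agent_id matches an id in agents. Walk through each ticket:
  - ticket 1 (Memory leak): agent_id=4 -> matches Dave
  - ticket 2 (Login fails): agent_id=2 -> matches Grace
  - ticket 3 (Off by one): agent_id=4 -> matches Dave
  - ticket 4 (Wrong total): agent_id=2 -> matches Grace
  - ticket 5 (Timeout error): agent_id=NULL, no match -> dropped
So 1 of 5 rows is dropped.

SQL:
SELECT a.title, b.name AS agent
FROM tickets a
INNER JOIN agents b ON a.agent_id = b.id

Result:
title       | agent
------------+------
Memory leak | Dave 
Login fails | Grace
Off by one  | Dave 
Wrong total | Grace


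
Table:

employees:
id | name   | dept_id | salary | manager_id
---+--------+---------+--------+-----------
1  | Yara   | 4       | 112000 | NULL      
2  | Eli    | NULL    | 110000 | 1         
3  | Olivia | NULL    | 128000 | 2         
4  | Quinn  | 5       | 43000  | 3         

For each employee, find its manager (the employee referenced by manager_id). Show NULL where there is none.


This is a self-join: employees is joined to a second copy of itself, matching each row's manager_id to another row's id. Use LEFT JOIN so rows with manager_id=NULL are kept.
  - employee 1 (Yara): manager_id=NULL -> NULL
  - employee 2 (Eli): manager_id=1 -> Yara
  - employee 3 (Olivia): manager_id=2 -> Eli
  - employee 4 (Quinn): manager_id=3 -> Olivia

SQL:
SELECT a.name AS item, b.name AS manager
FROM employees a
LEFT JOIN employees b ON a.manager_id = b.id

Result:
item   | manager
-------+--------
Yara   | NULL   
Eli    | Yara   
Olivia | Eli    
Quinn  | Olivia 


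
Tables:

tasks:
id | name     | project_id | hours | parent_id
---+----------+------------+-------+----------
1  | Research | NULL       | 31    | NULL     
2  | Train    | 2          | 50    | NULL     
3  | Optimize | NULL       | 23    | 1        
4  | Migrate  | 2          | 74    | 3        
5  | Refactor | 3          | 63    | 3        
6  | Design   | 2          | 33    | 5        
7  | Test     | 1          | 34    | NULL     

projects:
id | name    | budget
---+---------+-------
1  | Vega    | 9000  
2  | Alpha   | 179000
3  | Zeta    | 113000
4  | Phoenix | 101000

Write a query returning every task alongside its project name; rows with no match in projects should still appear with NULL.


LEFT JOIN keeps every row from tasks (the left table); where project_id has no match in projects, the project columns become NULL. Walk through each task:
  - task 1 (Research): project_id=NULL, no match -> kept with NULL
  - task 2 (Train): project_id=2 -> matches Alpha
  - task 3 (Optimize): project_id=NULL, no match -> kept with NULL
  - task 4 (Migrate): project_id=2 -> matches Alpha
  - task 5 (Refactor): project_id=3 -> matches Zeta
  - task 6 (Design): project_id=2 -> matches Alpha
  - task 7 (Test): project_id=1 -> matches Vega
All 7 rows appear; 2 have NULL project.

SQL:
SELECT a.name, b.name AS project
FROM tasks a
LEFT JOIN projects b ON a.project_id = b.id

Result:
name     | project
---------+--------
Research | NULL   
Train    | Alpha  
Optimize | NULL   
Migrate  | Alpha  
Refactor | Zeta   
Design   | Alpha  
Test     | Vega   


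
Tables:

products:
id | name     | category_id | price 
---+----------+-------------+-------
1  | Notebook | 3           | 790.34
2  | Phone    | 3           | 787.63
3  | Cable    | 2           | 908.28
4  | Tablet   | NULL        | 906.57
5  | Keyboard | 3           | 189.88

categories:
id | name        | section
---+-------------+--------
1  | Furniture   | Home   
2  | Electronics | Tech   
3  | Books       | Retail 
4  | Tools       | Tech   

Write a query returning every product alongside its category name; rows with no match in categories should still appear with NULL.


LEFT JOIN keeps every row from products (the left table); where category_id has no match in categories, the category columns become NULL. Walk through each product:
  - product 1 (Notebook): category_id=3 -> matches Books
  - product 2 (Phone): category_id=3 -> matches Books
  - product 3 (Cable): category_id=2 -> matches Electronics
  - product 4 (Tablet): category_id=NULL, no match -> kept with NULL
  - product 5 (Keyboard): category_id=3 -> matches Books
All 5 rows appear; 1 has NULL category.

SQL:
SELECT a.name, b.name AS category
FROM products a
LEFT JOIN categories b ON a.category_id = b.id

Result:
name     | category   
---------+------------
Notebook | Books      
Phone    | Books      
Cable    | Electronics
Tablet   | NULL       
Keyboard | Books      


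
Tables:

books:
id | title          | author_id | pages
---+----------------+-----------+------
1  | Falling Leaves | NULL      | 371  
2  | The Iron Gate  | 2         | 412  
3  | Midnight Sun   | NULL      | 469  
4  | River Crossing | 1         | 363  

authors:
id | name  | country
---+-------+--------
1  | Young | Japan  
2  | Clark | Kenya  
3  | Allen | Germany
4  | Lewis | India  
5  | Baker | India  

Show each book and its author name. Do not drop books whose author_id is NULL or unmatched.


LEFT JOIN keeps every row from books (the left table); where author_id has no match in authors, the author columns become NULL. Walk through each book:
  - book 1 (Falling Leaves): author_id=NULL, no match -> kept with NULL
  - book 2 (The Iron Gate): author_id=2 -> matches Clark
  - book 3 (Midnight Sun): author_id=NULL, no match -> kept with NULL
  - book 4 (River Crossing): author_id=1 -> matches Young
All 4 rows appear; 2 have NULL author.

SQL:
SELECT a.title, b.name AS author
FROM books a
LEFT JOIN authors b ON a.author_id = b.id

Result:
title          | author
---------------+-------
Falling Leaves | NULL  
The Iron Gate  | Clark 
Midnight Sun   | NULL  
River Crossing | Young 


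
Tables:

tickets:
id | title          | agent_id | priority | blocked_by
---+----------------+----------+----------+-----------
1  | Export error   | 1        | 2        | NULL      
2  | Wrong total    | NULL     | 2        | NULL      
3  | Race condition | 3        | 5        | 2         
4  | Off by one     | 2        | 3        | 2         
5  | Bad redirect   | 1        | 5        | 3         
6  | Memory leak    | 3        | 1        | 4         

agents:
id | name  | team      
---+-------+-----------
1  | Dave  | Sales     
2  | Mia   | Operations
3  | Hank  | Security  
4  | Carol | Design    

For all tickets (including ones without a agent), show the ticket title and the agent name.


LEFT JOIN keeps every row from tickets (the left table); where agent_id has no match in agents, the agent columns become NULL. Walk through each ticket:
  - ticket 1 (Export error): agent_id=1 -> matches Dave
  - ticket 2 (Wrong total): agent_id=NULL, no match -> kept with NULL
  - ticket 3 (Race condition): agent_id=3 -> matches Hank
  - ticket 4 (Off by one): agent_id=2 -> matches Mia
  - ticket 5 (Bad redirect): agent_id=1 -> matches Dave
  - ticket 6 (Memory leak): agent_id=3 -> matches Hank
All 6 rows appear; 1 has NULL agent.

SQL:
SELECT a.title, b.name AS agent
FROM tickets a
LEFT JOIN agents b ON a.agent_id = b.id

Result:
title          | agent
---------------+------
Export error   | Dave 
Wrong total    | NULL 
Race condition | Hank 
Off by one     | Mia  
Bad redirect   | Dave 
Memory leak    | Hank 
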